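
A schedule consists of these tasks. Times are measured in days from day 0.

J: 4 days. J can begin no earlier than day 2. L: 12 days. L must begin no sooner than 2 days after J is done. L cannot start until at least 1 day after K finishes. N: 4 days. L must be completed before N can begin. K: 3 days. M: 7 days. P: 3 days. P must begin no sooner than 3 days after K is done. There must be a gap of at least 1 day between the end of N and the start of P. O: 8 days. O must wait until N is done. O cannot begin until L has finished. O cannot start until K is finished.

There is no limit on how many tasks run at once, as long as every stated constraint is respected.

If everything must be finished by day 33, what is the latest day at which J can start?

Nothing follows O; the deadline of day 33 is its only limit. It must start by 33 − 8 = day 25.
To finish by day 33, P (duration 3) must start no later than day 30.
N has several dependents: O (must start by day 25); P (must start by day 30, minus 1-day gap → day 29). The earliest of those limits is day 25, so N must start by 25 − 4 = day 21.
L has several dependents: N (must start by day 21); O (must start by day 25). The earliest of those limits is day 21, so L must start by 21 − 12 = day 9.
J must finish before L (must start by day 9, minus 2-day gap → day 7). With a 4-day duration, J must start by 7 − 4 = day 3.

3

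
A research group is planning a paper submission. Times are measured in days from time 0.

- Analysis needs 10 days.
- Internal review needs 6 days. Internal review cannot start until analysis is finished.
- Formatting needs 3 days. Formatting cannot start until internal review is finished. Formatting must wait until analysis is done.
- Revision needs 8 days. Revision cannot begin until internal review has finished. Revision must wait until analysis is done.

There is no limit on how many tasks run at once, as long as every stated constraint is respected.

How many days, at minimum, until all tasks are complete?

24

Nothing blocks analysis, so it runs from day 0 to day 10.
Internal review waits on analysis (finishes day 10), so it starts at day 10 and finishes at 10 + 6 = day 16.
Formatting cannot start until internal review (finishes day 16); analysis (finishes day 10). The controlling bound is day 16, so formatting finishes at 16 + 3 = day 19.
Revision needs all of internal review (finishes day 16); analysis (finishes day 10). That puts its earliest start at day 16; it finishes at 16 + 8 = day 24.
All tasks are finished once the last one completes. Finish times: Analysis at 10, Internal review at 16, Revision at 24, Formatting at 19. The latest is day 24.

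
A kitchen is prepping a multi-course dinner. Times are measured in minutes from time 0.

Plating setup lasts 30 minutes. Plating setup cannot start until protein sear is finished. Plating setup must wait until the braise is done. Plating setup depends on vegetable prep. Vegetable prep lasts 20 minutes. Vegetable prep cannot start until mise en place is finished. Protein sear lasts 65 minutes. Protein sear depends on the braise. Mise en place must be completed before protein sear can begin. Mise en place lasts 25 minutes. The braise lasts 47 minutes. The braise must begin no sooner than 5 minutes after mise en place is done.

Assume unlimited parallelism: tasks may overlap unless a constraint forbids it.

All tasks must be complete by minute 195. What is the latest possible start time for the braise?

53

Plating setup must finish by minute 195; it takes 30 minutes, so it must start by 195 − 30 = minute 165.
Protein sear must finish before plating setup (must start by minute 165). With a 65-minute duration, protein sear must start by 165 − 65 = minute 100.
For the braise: protein sear (must start by minute 100); plating setup (must start by minute 165). The most restrictive is minute 100; with a 47-minute duration, the braise must start by minute 53.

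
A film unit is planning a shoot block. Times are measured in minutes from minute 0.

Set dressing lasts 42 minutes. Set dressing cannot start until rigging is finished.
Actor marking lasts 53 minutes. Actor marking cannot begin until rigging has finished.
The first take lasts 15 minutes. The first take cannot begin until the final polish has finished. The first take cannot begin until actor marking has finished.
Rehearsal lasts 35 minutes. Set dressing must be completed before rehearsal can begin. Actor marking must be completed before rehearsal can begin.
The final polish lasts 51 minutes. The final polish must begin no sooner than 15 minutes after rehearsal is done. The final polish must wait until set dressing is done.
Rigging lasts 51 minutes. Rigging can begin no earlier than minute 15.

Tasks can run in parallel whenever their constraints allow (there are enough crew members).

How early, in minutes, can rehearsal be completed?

154

Rigging cannot begin until its own release at minute 15. It runs from minute 15 to 15 + 51 = minute 66.
Actor marking waits on rigging (finishes minute 66), so it starts at minute 66 and finishes at 66 + 53 = minute 119.
Set dressing waits on rigging (finishes minute 66), so it starts at minute 66 and finishes at 66 + 42 = minute 108.
Rehearsal needs all of set dressing (finishes minute 108); actor marking (finishes minute 119). That puts its earliest start at minute 119; it finishes at 119 + 35 = minute 154.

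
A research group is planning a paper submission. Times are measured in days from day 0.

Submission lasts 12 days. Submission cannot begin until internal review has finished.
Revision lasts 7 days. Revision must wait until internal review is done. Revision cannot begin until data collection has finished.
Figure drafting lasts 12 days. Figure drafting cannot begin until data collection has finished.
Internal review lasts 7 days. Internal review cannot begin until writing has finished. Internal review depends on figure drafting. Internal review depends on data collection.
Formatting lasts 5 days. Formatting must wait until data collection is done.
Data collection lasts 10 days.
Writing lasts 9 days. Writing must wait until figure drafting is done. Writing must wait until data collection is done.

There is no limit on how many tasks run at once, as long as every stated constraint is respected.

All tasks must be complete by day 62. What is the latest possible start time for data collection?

12

Nothing follows revision; the deadline of day 62 is its only limit. It must start by 62 − 7 = day 55.
Nothing follows submission; the deadline of day 62 is its only limit. It must start by 62 − 12 = day 50.
Internal review must finish in time for revision (must start by day 55); submission (must start by day 50). The tightest is day 50, so internal review must start by 50 − 7 = day 43.
Writing must finish before internal review (must start by day 43). With a 9-day duration, writing must start by 43 − 9 = day 34.
Figure drafting must finish in time for writing (must start by day 34); internal review (must start by day 43). The tightest is day 34, so figure drafting must start by 34 − 12 = day 22.
Formatting has no dependents, so it just needs to finish by day 62. Starting by 62 − 5 = day 57 achieves that.
For data collection: figure drafting (must start by day 22); writing (must start by day 34); internal review (must start by day 43); revision (must start by day 55); formatting (must start by day 57). The most restrictive is day 22; with a 10-day duration, data collection must start by day 12.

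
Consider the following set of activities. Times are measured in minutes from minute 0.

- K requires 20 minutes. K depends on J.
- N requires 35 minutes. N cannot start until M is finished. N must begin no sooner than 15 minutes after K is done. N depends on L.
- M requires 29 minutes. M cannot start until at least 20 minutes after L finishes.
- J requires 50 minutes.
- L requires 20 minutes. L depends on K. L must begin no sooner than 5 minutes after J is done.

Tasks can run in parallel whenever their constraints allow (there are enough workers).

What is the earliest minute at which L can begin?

Nothing blocks J, so it runs from minute 0 to minute 50.
After J (finishes minute 50), K can start at minute 50 and finishes at minute 70.
L waits on K (finishes minute 70); J (finishes minute 50, plus 5-minute gap → minute 55). The latest of these is minute 70, which is the earliest L can start.

70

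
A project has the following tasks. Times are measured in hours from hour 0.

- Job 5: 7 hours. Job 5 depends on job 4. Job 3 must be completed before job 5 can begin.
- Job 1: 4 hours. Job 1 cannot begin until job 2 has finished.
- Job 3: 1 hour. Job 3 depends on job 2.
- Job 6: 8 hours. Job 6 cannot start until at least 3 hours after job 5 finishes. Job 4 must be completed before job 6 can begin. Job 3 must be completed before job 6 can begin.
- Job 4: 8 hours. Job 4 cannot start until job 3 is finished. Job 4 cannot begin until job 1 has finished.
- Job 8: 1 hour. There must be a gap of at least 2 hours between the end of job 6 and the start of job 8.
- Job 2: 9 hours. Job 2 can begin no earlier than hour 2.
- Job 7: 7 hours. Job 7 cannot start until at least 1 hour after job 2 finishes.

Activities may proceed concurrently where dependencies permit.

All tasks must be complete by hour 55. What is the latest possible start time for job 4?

26

Job 8 must finish by hour 55; it takes 1 hour, so it must start by 55 − 1 = hour 54.
Since job 8 (must start by hour 54, minus 2-hour gap → hour 52) depends on it, job 6 must finish by hour 52. Backing off its 8-hour duration gives a latest start of hour 44.
Job 5 has to be done before job 6 (must start by hour 44, minus 3-hour gap → hour 41). That means finishing by hour 41, i.e. starting by 41 − 7 = hour 34.
For job 4: job 5 (must start by hour 34); job 6 (must start by hour 44). The most restrictive is hour 34; with an 8-hour duration, job 4 must start by hour 26.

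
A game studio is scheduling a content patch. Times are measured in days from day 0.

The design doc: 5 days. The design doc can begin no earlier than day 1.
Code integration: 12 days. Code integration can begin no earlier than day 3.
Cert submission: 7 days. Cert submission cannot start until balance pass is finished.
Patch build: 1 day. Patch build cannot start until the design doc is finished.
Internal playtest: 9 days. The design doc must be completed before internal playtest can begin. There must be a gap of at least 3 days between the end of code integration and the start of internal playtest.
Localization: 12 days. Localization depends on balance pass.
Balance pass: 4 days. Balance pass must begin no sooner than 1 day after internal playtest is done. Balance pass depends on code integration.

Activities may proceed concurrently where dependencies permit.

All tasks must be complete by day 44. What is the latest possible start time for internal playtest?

Localization must finish by day 44; it takes 12 days, so it must start by 44 − 12 = day 32.
Cert submission must finish by day 44; it takes 7 days, so it must start by 44 − 7 = day 37.
Balance pass feeds localization (must start by day 32); cert submission (must start by day 37). Taking the minimum, balance pass must finish by day 32 and start by 32 − 4 = day 28.
Internal playtest has to be done before balance pass (must start by day 28, minus 1-day gap → day 27). That means finishing by day 27, i.e. starting by 27 − 9 = day 18.

18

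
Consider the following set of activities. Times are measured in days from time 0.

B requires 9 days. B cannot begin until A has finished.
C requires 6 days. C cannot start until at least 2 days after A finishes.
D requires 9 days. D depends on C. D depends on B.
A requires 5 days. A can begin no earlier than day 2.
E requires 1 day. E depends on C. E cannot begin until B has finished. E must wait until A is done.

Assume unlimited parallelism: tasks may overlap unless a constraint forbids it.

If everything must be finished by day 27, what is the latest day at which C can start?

Nothing follows D; the deadline of day 27 is its only limit. It must start by 27 − 9 = day 18.
E has no dependents, so it just needs to finish by day 27. Starting by 27 − 1 = day 26 achieves that.
C must finish in time for D (must start by day 18); E (must start by day 26). The tightest is day 18, so C must start by 18 − 6 = day 12.

12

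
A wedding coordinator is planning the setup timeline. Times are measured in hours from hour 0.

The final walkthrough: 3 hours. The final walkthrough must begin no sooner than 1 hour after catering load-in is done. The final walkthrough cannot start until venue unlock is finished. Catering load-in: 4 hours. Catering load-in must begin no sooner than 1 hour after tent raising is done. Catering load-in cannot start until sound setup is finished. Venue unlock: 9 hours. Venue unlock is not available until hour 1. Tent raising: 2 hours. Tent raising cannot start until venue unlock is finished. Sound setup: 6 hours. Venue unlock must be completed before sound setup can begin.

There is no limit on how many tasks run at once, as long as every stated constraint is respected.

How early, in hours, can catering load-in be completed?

20

Venue unlock waits on its own release at hour 1, so it starts at hour 1 and finishes at 1 + 9 = hour 10.
Sound setup cannot begin until venue unlock (finishes hour 10). It runs from hour 10 to 10 + 6 = hour 16.
After venue unlock (finishes hour 10), tent raising can start at hour 10 and finishes at hour 12.
Catering load-in cannot start until tent raising (finishes hour 12, plus 1-hour gap → hour 13); sound setup (finishes hour 16). The controlling bound is hour 16, so catering load-in finishes at 16 + 4 = hour 20.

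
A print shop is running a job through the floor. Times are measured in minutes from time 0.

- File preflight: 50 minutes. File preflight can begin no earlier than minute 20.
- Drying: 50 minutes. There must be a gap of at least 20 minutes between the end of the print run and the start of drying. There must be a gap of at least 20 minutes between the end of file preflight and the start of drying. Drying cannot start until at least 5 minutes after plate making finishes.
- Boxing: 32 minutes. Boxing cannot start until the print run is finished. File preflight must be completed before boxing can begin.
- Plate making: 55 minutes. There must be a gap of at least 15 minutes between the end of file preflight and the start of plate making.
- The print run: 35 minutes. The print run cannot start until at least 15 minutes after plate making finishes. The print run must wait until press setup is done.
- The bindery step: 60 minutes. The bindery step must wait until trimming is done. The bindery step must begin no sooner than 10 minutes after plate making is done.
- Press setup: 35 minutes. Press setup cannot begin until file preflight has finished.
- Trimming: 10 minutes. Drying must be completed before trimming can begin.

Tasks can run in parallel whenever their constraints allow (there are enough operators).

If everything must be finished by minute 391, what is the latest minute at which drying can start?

The bindery step has no dependents, so it just needs to finish by minute 391. Starting by 391 − 60 = minute 331 achieves that.
Trimming feeds into the bindery step (must start by minute 331); so trimming must finish by minute 331 and therefore start by minute 321.
Drying feeds into trimming (must start by minute 321); so drying must finish by minute 321 and therefore start by minute 271.

271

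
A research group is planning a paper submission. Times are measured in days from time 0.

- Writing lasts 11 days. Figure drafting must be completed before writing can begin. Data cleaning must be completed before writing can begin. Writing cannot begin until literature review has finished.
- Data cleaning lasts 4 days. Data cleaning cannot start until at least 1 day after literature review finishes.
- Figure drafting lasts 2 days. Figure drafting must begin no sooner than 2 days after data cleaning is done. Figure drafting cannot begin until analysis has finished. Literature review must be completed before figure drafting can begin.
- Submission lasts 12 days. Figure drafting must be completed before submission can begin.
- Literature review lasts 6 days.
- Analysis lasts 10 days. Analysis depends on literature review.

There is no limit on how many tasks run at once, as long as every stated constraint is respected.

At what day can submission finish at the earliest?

30

Literature review can start immediately at day 0; it finishes at day 6.
After literature review (finishes day 6), analysis can start at day 6 and finishes at day 16.
Data cleaning cannot begin until literature review (finishes day 6, plus 1-day gap → day 7). It runs from day 7 to 7 + 4 = day 11.
Figure drafting has to wait for data cleaning (finishes day 11, plus 2-day gap → day 13); analysis (finishes day 16); literature review (finishes day 6). The latest of these is day 16, so figure drafting runs day 16 to 16 + 2 = day 18.
Submission waits on figure drafting (finishes day 18), so it starts at day 18 and finishes at 18 + 12 = day 30.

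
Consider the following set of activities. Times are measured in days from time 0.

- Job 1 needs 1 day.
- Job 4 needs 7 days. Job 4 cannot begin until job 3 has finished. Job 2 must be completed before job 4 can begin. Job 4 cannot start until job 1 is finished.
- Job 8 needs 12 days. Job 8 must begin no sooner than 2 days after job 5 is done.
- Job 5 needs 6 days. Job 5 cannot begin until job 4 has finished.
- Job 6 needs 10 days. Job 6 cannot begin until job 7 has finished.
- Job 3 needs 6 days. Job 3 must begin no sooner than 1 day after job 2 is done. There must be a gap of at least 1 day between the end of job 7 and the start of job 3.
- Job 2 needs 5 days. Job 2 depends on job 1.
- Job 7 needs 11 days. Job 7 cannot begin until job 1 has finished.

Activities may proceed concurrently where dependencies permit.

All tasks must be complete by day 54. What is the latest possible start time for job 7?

Job 8 must finish by day 54; it takes 12 days, so it must start by 54 − 12 = day 42.
Job 5 has to be done before job 8 (must start by day 42, minus 2-day gap → day 40). That means finishing by day 40, i.e. starting by 40 − 6 = day 34.
Job 4 feeds into job 5 (must start by day 34); so job 4 must finish by day 34 and therefore start by day 27.
Job 3 must finish before job 4 (must start by day 27). With a 6-day duration, job 3 must start by 27 − 6 = day 21.
Nothing follows job 6; the deadline of day 54 is its only limit. It must start by 54 − 10 = day 44.
Job 7 must finish in time for job 3 (must start by day 21, minus 1-day gap → day 20); job 6 (must start by day 44). The tightest is day 20, so job 7 must start by 20 − 11 = day 9.

9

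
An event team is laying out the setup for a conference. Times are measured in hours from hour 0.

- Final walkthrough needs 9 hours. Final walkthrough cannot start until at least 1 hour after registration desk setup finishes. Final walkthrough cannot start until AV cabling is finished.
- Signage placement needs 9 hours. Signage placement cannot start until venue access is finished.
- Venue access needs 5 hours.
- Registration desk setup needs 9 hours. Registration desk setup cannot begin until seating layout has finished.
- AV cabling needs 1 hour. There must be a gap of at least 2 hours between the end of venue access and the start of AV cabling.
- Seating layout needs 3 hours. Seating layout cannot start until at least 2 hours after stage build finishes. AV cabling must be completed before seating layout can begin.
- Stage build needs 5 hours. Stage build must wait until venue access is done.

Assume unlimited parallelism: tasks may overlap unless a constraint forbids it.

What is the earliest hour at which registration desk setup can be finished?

Venue access can start immediately at hour 0; it finishes at hour 5.
AV cabling cannot begin until venue access (finishes hour 5, plus 2-hour gap → hour 7). It runs from hour 7 to 7 + 1 = hour 8.
Stage build waits on venue access (finishes hour 5), so it starts at hour 5 and finishes at 5 + 5 = hour 10.
Seating layout has to wait for stage build (finishes hour 10, plus 2-hour gap → hour 12); AV cabling (finishes hour 8). The latest of these is hour 12, so seating layout runs hour 12 to 12 + 3 = hour 15.
Registration desk setup cannot begin until seating layout (finishes hour 15). It runs from hour 15 to 15 + 9 = hour 24.

24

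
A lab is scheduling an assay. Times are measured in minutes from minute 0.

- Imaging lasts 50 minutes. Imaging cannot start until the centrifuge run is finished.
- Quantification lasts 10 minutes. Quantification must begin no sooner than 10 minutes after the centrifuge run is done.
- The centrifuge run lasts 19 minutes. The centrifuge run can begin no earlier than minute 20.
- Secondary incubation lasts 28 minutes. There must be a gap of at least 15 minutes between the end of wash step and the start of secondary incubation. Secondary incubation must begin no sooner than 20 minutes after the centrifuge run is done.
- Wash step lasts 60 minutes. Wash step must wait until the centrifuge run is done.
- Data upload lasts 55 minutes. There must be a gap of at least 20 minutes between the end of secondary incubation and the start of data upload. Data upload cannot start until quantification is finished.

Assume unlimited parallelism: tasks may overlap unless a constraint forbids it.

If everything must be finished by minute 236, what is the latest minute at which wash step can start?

Data upload has no dependents, so it just needs to finish by minute 236. Starting by 236 − 55 = minute 181 achieves that.
Since data upload (must start by minute 181, minus 20-minute gap → minute 161) depends on it, secondary incubation must finish by minute 161. Backing off its 28-minute duration gives a latest start of minute 133.
Wash step must finish before secondary incubation (must start by minute 133, minus 15-minute gap → minute 118). With a 60-minute duration, wash step must start by 118 − 60 = minute 58.

58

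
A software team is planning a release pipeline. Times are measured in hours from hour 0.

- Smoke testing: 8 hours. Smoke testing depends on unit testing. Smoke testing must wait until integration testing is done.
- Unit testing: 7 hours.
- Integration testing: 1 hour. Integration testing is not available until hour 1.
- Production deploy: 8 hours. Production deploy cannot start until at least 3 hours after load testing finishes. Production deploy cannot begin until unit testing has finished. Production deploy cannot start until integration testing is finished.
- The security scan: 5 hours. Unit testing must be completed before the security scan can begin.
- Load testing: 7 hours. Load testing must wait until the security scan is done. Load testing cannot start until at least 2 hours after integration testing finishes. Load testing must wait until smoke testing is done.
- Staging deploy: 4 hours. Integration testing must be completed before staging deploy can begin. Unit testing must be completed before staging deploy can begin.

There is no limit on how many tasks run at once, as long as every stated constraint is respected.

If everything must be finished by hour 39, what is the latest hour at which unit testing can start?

Production deploy must finish by hour 39; it takes 8 hours, so it must start by 39 − 8 = hour 31.
Since production deploy (must start by hour 31, minus 3-hour gap → hour 28) depends on it, load testing must finish by hour 28. Backing off its 7-hour duration gives a latest start of hour 21.
Since load testing (must start by hour 21) depends on it, the security scan must finish by hour 21. Backing off its 5-hour duration gives a latest start of hour 16.
Nothing follows staging deploy; the deadline of hour 39 is its only limit. It must start by 39 − 4 = hour 35.
Smoke testing feeds into load testing (must start by hour 21); so smoke testing must finish by hour 21 and therefore start by hour 13.
Unit testing has several dependents: the security scan (must start by hour 16); staging deploy (must start by hour 35); smoke testing (must start by hour 13); production deploy (must start by hour 31). The earliest of those limits is hour 13, so unit testing must start by 13 − 7 = hour 6.

6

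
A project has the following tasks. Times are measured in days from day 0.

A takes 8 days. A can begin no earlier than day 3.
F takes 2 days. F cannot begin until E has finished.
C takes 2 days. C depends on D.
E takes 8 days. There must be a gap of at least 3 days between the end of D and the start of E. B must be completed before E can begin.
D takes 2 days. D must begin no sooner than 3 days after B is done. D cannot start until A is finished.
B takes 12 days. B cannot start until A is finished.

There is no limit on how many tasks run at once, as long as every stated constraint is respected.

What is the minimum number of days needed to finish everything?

41

After its own release at day 3, A can start at day 3 and finishes at day 11.
B cannot begin until A (finishes day 11). It runs from day 11 to 11 + 12 = day 23.
For D: B (finishes day 23, plus 3-day gap → day 26); A (finishes day 11). Taking the maximum gives a start of day 26, and it finishes at 26 + 2 = day 28.
For E: D (finishes day 28, plus 3-day gap → day 31); B (finishes day 23). Taking the maximum gives a start of day 31, and it finishes at 31 + 8 = day 39.
After E (finishes day 39), F can start at day 39 and finishes at day 41.
After D (finishes day 28), C can start at day 28 and finishes at day 30.
All tasks are finished once the last one completes. Finish times: A at 11, B at 23, C at 30, D at 28, E at 39, F at 41. The latest is day 41.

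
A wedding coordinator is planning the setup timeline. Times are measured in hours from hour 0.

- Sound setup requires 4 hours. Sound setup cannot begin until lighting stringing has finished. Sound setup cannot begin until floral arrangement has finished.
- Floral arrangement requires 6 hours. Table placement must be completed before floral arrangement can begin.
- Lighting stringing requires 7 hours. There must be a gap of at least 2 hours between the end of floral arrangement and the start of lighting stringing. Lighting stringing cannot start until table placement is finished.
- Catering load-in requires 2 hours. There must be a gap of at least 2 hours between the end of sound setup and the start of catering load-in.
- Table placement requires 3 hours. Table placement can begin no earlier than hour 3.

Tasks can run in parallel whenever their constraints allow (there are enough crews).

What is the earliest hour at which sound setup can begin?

21

Table placement waits on its own release at hour 3, so it starts at hour 3 and finishes at 3 + 3 = hour 6.
After table placement (finishes hour 6), floral arrangement can start at hour 6 and finishes at hour 12.
For lighting stringing: floral arrangement (finishes hour 12, plus 2-hour gap → hour 14); table placement (finishes hour 6). Taking the maximum gives a start of hour 14, and it finishes at 14 + 7 = hour 21.
Sound setup waits on lighting stringing (finishes hour 21); floral arrangement (finishes hour 12). The latest of these is hour 21, which is the earliest sound setup can start.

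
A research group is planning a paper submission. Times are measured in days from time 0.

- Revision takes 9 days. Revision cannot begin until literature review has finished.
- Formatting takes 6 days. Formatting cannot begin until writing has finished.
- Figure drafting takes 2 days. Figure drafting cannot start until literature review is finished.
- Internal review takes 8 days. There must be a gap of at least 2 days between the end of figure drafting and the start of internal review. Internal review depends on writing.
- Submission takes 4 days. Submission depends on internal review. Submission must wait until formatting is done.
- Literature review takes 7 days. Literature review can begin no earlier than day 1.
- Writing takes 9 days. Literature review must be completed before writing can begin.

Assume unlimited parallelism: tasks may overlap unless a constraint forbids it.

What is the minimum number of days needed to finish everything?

Literature review waits on its own release at day 1, so it starts at day 1 and finishes at 1 + 7 = day 8.
Revision waits on literature review (finishes day 8), so it starts at day 8 and finishes at 8 + 9 = day 17.
Writing cannot begin until literature review (finishes day 8). It runs from day 8 to 8 + 9 = day 17.
Formatting waits on writing (finishes day 17), so it starts at day 17 and finishes at 17 + 6 = day 23.
After literature review (finishes day 8), figure drafting can start at day 8 and finishes at day 10.
Internal review cannot start until figure drafting (finishes day 10, plus 2-day gap → day 12); writing (finishes day 17). The controlling bound is day 17, so internal review finishes at 17 + 8 = day 25.
Submission cannot start until internal review (finishes day 25); formatting (finishes day 23). The controlling bound is day 25, so submission finishes at 25 + 4 = day 29.
All tasks are finished once the last one completes. Finish times: Literature review at 8, Figure drafting at 10, Writing at 17, Internal review at 25, Revision at 17, Formatting at 23, Submission at 29. The latest is day 29.

29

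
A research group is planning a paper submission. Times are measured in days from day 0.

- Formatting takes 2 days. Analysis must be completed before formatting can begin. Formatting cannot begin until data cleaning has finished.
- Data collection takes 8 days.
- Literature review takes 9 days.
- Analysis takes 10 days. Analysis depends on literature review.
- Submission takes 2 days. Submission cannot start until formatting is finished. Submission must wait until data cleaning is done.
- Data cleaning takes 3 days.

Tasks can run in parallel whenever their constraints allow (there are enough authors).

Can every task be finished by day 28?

Nothing blocks data cleaning, so it runs from day 0 to day 3.
Nothing blocks data collection, so it runs from day 0 to day 8.
Literature review can start immediately at day 0; it finishes at day 9.
Analysis cannot begin until literature review (finishes day 9). It runs from day 9 to 9 + 10 = day 19.
Formatting has to wait for analysis (finishes day 19); data cleaning (finishes day 3). The latest of these is day 19, so formatting runs day 19 to 19 + 2 = day 21.
For submission: formatting (finishes day 21); data cleaning (finishes day 3). Taking the maximum gives a start of day 21, and it finishes at 21 + 2 = day 23.
Every task is finished by day 23, which is no later than the deadline of 28, so the schedule is feasible.

Yes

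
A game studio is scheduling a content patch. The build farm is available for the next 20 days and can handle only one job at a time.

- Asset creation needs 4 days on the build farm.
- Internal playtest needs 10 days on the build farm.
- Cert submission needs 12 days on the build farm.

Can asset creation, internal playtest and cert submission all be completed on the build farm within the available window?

Running back to back, the jobs need 4 + 10 + 12 = 26 days on the build farm.
Since 26 > 20, they cannot all fit.

No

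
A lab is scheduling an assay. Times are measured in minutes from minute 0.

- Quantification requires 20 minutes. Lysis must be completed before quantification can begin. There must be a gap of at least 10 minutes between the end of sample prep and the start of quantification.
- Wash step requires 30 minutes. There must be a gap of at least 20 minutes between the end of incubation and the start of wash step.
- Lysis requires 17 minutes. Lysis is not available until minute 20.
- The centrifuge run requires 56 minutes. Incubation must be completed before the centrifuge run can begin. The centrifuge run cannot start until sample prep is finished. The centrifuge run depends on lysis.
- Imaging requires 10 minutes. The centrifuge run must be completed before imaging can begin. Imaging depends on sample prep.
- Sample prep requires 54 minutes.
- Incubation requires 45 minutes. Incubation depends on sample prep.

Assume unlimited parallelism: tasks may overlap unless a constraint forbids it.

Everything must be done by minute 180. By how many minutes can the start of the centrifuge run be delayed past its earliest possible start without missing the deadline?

15

After its own release at minute 20, lysis can start at minute 20 and finishes at minute 37.
Sample prep can start immediately at minute 0; it finishes at minute 54.
Incubation cannot begin until sample prep (finishes minute 54). It runs from minute 54 to 54 + 45 = minute 99.
The centrifuge run has to wait for incubation (finishes minute 99); sample prep (finishes minute 54); lysis (finishes minute 37). The latest of these is minute 99, so the centrifuge run runs minute 99 to 99 + 56 = minute 155.

Working backward from the deadline:
Nothing follows imaging; the deadline of minute 180 is its only limit. It must start by 180 − 10 = minute 170.
Since imaging (must start by minute 170) depends on it, the centrifuge run must finish by minute 170. Backing off its 56-minute duration gives a latest start of minute 114.
So the centrifuge run can start as early as minute 99 and as late as minute 114, giving 114 − 99 = 15 minutes of slack.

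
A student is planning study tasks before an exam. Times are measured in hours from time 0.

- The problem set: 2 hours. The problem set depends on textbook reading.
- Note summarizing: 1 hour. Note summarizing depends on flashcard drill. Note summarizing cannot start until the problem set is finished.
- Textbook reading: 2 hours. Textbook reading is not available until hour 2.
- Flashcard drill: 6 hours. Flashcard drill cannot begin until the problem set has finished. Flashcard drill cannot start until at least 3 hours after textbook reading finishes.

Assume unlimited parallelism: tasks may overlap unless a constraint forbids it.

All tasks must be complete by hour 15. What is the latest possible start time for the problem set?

6

Note summarizing has no dependents, so it just needs to finish by hour 15. Starting by 15 − 1 = hour 14 achieves that.
Flashcard drill must finish before note summarizing (must start by hour 14). With a 6-hour duration, flashcard drill must start by 14 − 6 = hour 8.
For the problem set: flashcard drill (must start by hour 8); note summarizing (must start by hour 14). The most restrictive is hour 8; with a 2-hour duration, the problem set must start by hour 6.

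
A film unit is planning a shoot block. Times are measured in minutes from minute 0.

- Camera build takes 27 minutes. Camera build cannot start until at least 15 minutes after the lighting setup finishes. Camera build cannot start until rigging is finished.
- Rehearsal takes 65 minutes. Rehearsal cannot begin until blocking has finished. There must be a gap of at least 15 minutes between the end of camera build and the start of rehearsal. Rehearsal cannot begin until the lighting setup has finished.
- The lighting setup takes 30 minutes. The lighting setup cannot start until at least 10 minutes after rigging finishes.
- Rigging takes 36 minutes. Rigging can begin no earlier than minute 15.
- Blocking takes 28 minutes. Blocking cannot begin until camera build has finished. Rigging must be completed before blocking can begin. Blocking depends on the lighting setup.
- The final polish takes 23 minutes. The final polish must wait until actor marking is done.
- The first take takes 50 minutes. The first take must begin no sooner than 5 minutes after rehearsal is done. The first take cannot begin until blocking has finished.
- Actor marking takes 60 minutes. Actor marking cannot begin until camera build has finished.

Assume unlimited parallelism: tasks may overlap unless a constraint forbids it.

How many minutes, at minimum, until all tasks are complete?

281

Rigging cannot begin until its own release at minute 15. It runs from minute 15 to 15 + 36 = minute 51.
After rigging (finishes minute 51, plus 10-minute gap → minute 61), the lighting setup can start at minute 61 and finishes at minute 91.
Camera build cannot start until the lighting setup (finishes minute 91, plus 15-minute gap → minute 106); rigging (finishes minute 51). The controlling bound is minute 106, so camera build finishes at 106 + 27 = minute 133.
Actor marking waits on camera build (finishes minute 133), so it starts at minute 133 and finishes at 133 + 60 = minute 193.
The final polish waits on actor marking (finishes minute 193), so it starts at minute 193 and finishes at 193 + 23 = minute 216.
Blocking has to wait for camera build (finishes minute 133); rigging (finishes minute 51); the lighting setup (finishes minute 91). The latest of these is minute 133, so blocking runs minute 133 to 133 + 28 = minute 161.
Rehearsal has to wait for blocking (finishes minute 161); camera build (finishes minute 133, plus 15-minute gap → minute 148); the lighting setup (finishes minute 91). The latest of these is minute 161, so rehearsal runs minute 161 to 161 + 65 = minute 226.
The first take cannot start until rehearsal (finishes minute 226, plus 5-minute gap → minute 231); blocking (finishes minute 161). The controlling bound is minute 231, so the first take finishes at 231 + 50 = minute 281.
All tasks are finished once the last one completes. Finish times: Rigging at 51, The lighting setup at 91, Camera build at 133, Blocking at 161, Actor marking at 193, Rehearsal at 226, The final polish at 216, The first take at 281. The latest is minute 281.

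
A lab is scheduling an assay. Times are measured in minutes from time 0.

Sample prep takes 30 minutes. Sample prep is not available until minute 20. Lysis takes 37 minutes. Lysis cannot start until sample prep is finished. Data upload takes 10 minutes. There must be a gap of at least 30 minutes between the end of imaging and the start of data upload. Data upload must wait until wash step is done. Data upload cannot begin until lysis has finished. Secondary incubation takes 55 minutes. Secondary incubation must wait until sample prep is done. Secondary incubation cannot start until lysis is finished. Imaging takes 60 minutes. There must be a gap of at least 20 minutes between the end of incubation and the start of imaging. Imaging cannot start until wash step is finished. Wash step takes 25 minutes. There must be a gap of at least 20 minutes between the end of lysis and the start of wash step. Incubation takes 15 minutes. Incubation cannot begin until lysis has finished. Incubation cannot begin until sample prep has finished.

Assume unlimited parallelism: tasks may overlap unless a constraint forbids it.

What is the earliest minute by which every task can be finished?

232

Sample prep waits on its own release at minute 20, so it starts at minute 20 and finishes at 20 + 30 = minute 50.
Lysis waits on sample prep (finishes minute 50), so it starts at minute 50 and finishes at 50 + 37 = minute 87.
For secondary incubation: sample prep (finishes minute 50); lysis (finishes minute 87). Taking the maximum gives a start of minute 87, and it finishes at 87 + 55 = minute 142.
After lysis (finishes minute 87, plus 20-minute gap → minute 107), wash step can start at minute 107 and finishes at minute 132.
Incubation needs all of lysis (finishes minute 87); sample prep (finishes minute 50). That puts its earliest start at minute 87; it finishes at 87 + 15 = minute 102.
For imaging: incubation (finishes minute 102, plus 20-minute gap → minute 122); wash step (finishes minute 132). Taking the maximum gives a start of minute 132, and it finishes at 132 + 60 = minute 192.
Data upload needs all of imaging (finishes minute 192, plus 30-minute gap → minute 222); wash step (finishes minute 132); lysis (finishes minute 87). That puts its earliest start at minute 222; it finishes at 222 + 10 = minute 232.
All tasks are finished once the last one completes. Finish times: Sample prep at 50, Lysis at 87, Incubation at 102, Wash step at 132, Secondary incubation at 142, Imaging at 192, Data upload at 232. The latest is minute 232.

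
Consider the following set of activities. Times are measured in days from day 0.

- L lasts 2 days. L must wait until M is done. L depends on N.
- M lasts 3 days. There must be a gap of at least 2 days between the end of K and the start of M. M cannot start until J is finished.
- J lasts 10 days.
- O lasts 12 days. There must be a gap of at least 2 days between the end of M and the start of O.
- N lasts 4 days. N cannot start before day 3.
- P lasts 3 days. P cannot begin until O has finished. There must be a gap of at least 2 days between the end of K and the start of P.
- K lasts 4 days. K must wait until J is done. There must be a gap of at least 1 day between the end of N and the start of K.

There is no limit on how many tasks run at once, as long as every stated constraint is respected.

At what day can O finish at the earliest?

33

N cannot begin until its own release at day 3. It runs from day 3 to 3 + 4 = day 7.
Nothing blocks J, so it runs from day 0 to day 10.
For K: J (finishes day 10); N (finishes day 7, plus 1-day gap → day 8). Taking the maximum gives a start of day 10, and it finishes at 10 + 4 = day 14.
M has to wait for K (finishes day 14, plus 2-day gap → day 16); J (finishes day 10). The latest of these is day 16, so M runs day 16 to 16 + 3 = day 19.
After M (finishes day 19, plus 2-day gap → day 21), O can start at day 21 and finishes at day 33.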